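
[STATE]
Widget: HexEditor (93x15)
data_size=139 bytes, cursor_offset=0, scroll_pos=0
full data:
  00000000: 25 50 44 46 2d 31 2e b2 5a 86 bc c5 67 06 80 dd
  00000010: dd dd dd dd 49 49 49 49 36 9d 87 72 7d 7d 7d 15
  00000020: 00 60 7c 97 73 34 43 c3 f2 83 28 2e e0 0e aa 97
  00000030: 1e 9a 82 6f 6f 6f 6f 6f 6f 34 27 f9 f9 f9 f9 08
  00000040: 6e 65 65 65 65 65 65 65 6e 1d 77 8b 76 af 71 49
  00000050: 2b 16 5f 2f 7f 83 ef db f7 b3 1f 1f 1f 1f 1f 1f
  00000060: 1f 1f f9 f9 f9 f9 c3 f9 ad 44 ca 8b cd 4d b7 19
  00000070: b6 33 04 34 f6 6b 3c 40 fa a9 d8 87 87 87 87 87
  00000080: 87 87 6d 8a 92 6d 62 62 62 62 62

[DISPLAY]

00000000  25 50 44 46 2d 31 2e b2  5a 86 bc c5 67 06 80 dd  |%PDF-1..Z...g...|               
00000010  dd dd dd dd 49 49 49 49  36 9d 87 72 7d 7d 7d 15  |....IIII6..r}}}.|               
00000020  00 60 7c 97 73 34 43 c3  f2 83 28 2e e0 0e aa 97  |.`|.s4C...(.....|               
00000030  1e 9a 82 6f 6f 6f 6f 6f  6f 34 27 f9 f9 f9 f9 08  |...oooooo4'.....|               
00000040  6e 65 65 65 65 65 65 65  6e 1d 77 8b 76 af 71 49  |neeeeeeen.w.v.qI|               
00000050  2b 16 5f 2f 7f 83 ef db  f7 b3 1f 1f 1f 1f 1f 1f  |+._/............|               
00000060  1f 1f f9 f9 f9 f9 c3 f9  ad 44 ca 8b cd 4d b7 19  |.........D...M..|               
00000070  b6 33 04 34 f6 6b 3c 40  fa a9 d8 87 87 87 87 87  |.3.4.k<@........|               
00000080  87 87 6d 8a 92 6d 62 62  62 62 62                 |..m..mbbbbb     |               
                                                                                             
                                                                                             
                                                                                             
                                                                                             
                                                                                             
                                                                                             


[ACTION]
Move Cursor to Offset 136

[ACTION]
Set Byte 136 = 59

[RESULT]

00000000  25 50 44 46 2d 31 2e b2  5a 86 bc c5 67 06 80 dd  |%PDF-1..Z...g...|               
00000010  dd dd dd dd 49 49 49 49  36 9d 87 72 7d 7d 7d 15  |....IIII6..r}}}.|               
00000020  00 60 7c 97 73 34 43 c3  f2 83 28 2e e0 0e aa 97  |.`|.s4C...(.....|               
00000030  1e 9a 82 6f 6f 6f 6f 6f  6f 34 27 f9 f9 f9 f9 08  |...oooooo4'.....|               
00000040  6e 65 65 65 65 65 65 65  6e 1d 77 8b 76 af 71 49  |neeeeeeen.w.v.qI|               
00000050  2b 16 5f 2f 7f 83 ef db  f7 b3 1f 1f 1f 1f 1f 1f  |+._/............|               
00000060  1f 1f f9 f9 f9 f9 c3 f9  ad 44 ca 8b cd 4d b7 19  |.........D...M..|               
00000070  b6 33 04 34 f6 6b 3c 40  fa a9 d8 87 87 87 87 87  |.3.4.k<@........|               
00000080  87 87 6d 8a 92 6d 62 62  59 62 62                 |..m..mbbYbb     |               
                                                                                             
                                                                                             
                                                                                             
                                                                                             
                                                                                             
                                                                                             


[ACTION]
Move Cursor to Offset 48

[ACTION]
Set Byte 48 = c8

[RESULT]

00000000  25 50 44 46 2d 31 2e b2  5a 86 bc c5 67 06 80 dd  |%PDF-1..Z...g...|               
00000010  dd dd dd dd 49 49 49 49  36 9d 87 72 7d 7d 7d 15  |....IIII6..r}}}.|               
00000020  00 60 7c 97 73 34 43 c3  f2 83 28 2e e0 0e aa 97  |.`|.s4C...(.....|               
00000030  C8 9a 82 6f 6f 6f 6f 6f  6f 34 27 f9 f9 f9 f9 08  |...oooooo4'.....|               
00000040  6e 65 65 65 65 65 65 65  6e 1d 77 8b 76 af 71 49  |neeeeeeen.w.v.qI|               
00000050  2b 16 5f 2f 7f 83 ef db  f7 b3 1f 1f 1f 1f 1f 1f  |+._/............|               
00000060  1f 1f f9 f9 f9 f9 c3 f9  ad 44 ca 8b cd 4d b7 19  |.........D...M..|               
00000070  b6 33 04 34 f6 6b 3c 40  fa a9 d8 87 87 87 87 87  |.3.4.k<@........|               
00000080  87 87 6d 8a 92 6d 62 62  59 62 62                 |..m..mbbYbb     |               
                                                                                             
                                                                                             
                                                                                             
                                                                                             
                                                                                             
                                                                                             


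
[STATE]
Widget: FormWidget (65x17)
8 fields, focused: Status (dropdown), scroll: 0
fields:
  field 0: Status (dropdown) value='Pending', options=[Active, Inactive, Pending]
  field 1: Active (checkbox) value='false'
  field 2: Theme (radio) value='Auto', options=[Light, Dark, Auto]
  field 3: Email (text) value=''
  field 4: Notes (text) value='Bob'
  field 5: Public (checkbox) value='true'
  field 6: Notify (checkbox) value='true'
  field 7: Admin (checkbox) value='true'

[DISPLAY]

> Status:     [Pending                                         ▼]
  Active:     [ ]                                                
  Theme:      ( ) Light  ( ) Dark  (●) Auto                      
  Email:      [                                                 ]
  Notes:      [Bob                                              ]
  Public:     [x]                                                
  Notify:     [x]                                                
  Admin:      [x]                                                
                                                                 
                                                                 
                                                                 
                                                                 
                                                                 
                                                                 
                                                                 
                                                                 
                                                                 


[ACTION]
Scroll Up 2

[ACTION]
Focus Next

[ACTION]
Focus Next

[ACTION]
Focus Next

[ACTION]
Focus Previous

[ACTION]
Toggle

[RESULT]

  Status:     [Pending                                         ▼]
  Active:     [ ]                                                
> Theme:      ( ) Light  ( ) Dark  (●) Auto                      
  Email:      [                                                 ]
  Notes:      [Bob                                              ]
  Public:     [x]                                                
  Notify:     [x]                                                
  Admin:      [x]                                                
                                                                 
                                                                 
                                                                 
                                                                 
                                                                 
                                                                 
                                                                 
                                                                 
                                                                 


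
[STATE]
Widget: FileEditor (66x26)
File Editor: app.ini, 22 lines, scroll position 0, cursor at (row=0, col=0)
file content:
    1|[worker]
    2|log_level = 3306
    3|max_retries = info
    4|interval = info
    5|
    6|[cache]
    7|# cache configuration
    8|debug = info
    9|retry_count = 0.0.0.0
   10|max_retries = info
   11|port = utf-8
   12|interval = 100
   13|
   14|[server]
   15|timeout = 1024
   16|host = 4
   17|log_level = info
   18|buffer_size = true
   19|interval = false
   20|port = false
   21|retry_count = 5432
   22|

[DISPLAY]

█worker]                                                         ▲
log_level = 3306                                                 █
max_retries = info                                               ░
interval = info                                                  ░
                                                                 ░
[cache]                                                          ░
# cache configuration                                            ░
debug = info                                                     ░
retry_count = 0.0.0.0                                            ░
max_retries = info                                               ░
port = utf-8                                                     ░
interval = 100                                                   ░
                                                                 ░
[server]                                                         ░
timeout = 1024                                                   ░
host = 4                                                         ░
log_level = info                                                 ░
buffer_size = true                                               ░
interval = false                                                 ░
port = false                                                     ░
retry_count = 5432                                               ░
                                                                 ░
                                                                 ░
                                                                 ░
                                                                 ░
                                                                 ▼


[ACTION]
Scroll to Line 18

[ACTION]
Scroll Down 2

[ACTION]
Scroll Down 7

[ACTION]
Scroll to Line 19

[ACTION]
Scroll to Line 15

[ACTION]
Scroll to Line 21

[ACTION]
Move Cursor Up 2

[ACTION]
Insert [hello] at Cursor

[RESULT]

hello█worker]                                                    ▲
log_level = 3306                                                 █
max_retries = info                                               ░
interval = info                                                  ░
                                                                 ░
[cache]                                                          ░
# cache configuration                                            ░
debug = info                                                     ░
retry_count = 0.0.0.0                                            ░
max_retries = info                                               ░
port = utf-8                                                     ░
interval = 100                                                   ░
                                                                 ░
[server]                                                         ░
timeout = 1024                                                   ░
host = 4                                                         ░
log_level = info                                                 ░
buffer_size = true                                               ░
interval = false                                                 ░
port = false                                                     ░
retry_count = 5432                                               ░
                                                                 ░
                                                                 ░
                                                                 ░
                                                                 ░
                                                                 ▼


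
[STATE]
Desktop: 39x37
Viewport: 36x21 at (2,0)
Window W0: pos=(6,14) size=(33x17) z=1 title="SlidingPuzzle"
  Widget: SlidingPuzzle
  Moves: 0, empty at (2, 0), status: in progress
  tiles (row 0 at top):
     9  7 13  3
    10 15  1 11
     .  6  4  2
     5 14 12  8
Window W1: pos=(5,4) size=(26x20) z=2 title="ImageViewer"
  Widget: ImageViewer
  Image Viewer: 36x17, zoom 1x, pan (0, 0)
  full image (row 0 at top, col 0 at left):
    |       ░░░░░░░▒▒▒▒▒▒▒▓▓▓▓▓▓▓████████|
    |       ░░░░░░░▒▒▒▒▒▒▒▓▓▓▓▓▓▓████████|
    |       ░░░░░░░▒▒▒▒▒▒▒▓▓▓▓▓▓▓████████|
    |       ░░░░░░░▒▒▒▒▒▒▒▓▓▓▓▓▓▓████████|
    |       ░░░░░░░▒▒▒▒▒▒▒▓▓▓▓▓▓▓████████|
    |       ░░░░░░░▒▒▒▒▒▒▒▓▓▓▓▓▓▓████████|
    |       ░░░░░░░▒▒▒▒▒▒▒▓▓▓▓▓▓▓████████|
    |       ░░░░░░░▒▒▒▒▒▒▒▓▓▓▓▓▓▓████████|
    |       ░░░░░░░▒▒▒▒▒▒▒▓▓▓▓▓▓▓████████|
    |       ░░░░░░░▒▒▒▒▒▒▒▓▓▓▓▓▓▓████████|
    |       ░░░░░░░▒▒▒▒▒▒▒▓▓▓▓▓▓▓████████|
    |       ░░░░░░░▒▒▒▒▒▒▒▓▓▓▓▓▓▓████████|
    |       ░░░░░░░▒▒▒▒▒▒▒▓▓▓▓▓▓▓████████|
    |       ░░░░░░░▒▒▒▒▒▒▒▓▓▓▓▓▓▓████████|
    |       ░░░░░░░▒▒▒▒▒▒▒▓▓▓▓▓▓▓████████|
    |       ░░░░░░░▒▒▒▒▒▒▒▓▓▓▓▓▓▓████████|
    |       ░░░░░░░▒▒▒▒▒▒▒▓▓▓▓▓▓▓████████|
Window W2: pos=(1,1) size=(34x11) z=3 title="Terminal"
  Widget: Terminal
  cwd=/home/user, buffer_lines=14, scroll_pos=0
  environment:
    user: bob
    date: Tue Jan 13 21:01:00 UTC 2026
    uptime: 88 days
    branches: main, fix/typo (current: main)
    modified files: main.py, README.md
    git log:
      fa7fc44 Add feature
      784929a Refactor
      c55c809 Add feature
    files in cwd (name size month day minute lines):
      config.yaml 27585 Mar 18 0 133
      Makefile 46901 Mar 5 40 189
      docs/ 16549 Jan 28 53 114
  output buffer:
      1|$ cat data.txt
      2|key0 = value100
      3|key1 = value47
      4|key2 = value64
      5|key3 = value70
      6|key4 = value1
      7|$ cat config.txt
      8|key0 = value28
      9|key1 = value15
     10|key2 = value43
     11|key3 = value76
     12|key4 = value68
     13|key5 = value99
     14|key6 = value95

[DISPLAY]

                                    
━━━━━━━━━━━━━━━━━━━━━━━━━━━━━━━━┓   
 Terminal                       ┃   
────────────────────────────────┨   
$ cat data.txt                  ┃   
key0 = value100                 ┃   
key1 = value47                  ┃   
key2 = value64                  ┃   
key3 = value70                  ┃   
key4 = value1                   ┃   
$ cat config.txt                ┃   
━━━━━━━━━━━━━━━━━━━━━━━━━━━━━━━━┛   
   ┃       ░░░░░░░▒▒▒▒▒▒▒▓▓▓┃       
   ┃       ░░░░░░░▒▒▒▒▒▒▒▓▓▓┃       
   ┃       ░░░░░░░▒▒▒▒▒▒▒▓▓▓┃━━━━━━━
   ┃       ░░░░░░░▒▒▒▒▒▒▒▓▓▓┃       
   ┃       ░░░░░░░▒▒▒▒▒▒▒▓▓▓┃───────
   ┃       ░░░░░░░▒▒▒▒▒▒▒▓▓▓┃       
   ┃       ░░░░░░░▒▒▒▒▒▒▒▓▓▓┃       
   ┃       ░░░░░░░▒▒▒▒▒▒▒▓▓▓┃       
   ┃       ░░░░░░░▒▒▒▒▒▒▒▓▓▓┃       


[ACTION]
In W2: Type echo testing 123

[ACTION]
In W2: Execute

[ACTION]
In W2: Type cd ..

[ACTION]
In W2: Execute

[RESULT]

                                    
━━━━━━━━━━━━━━━━━━━━━━━━━━━━━━━━┓   
 Terminal                       ┃   
────────────────────────────────┨   
key5 = value99                  ┃   
key6 = value95                  ┃   
$ echo testing 123              ┃   
testing 123                     ┃   
$ cd ..                         ┃   
                                ┃   
$ █                             ┃   
━━━━━━━━━━━━━━━━━━━━━━━━━━━━━━━━┛   
   ┃       ░░░░░░░▒▒▒▒▒▒▒▓▓▓┃       
   ┃       ░░░░░░░▒▒▒▒▒▒▒▓▓▓┃       
   ┃       ░░░░░░░▒▒▒▒▒▒▒▓▓▓┃━━━━━━━
   ┃       ░░░░░░░▒▒▒▒▒▒▒▓▓▓┃       
   ┃       ░░░░░░░▒▒▒▒▒▒▒▓▓▓┃───────
   ┃       ░░░░░░░▒▒▒▒▒▒▒▓▓▓┃       
   ┃       ░░░░░░░▒▒▒▒▒▒▒▓▓▓┃       
   ┃       ░░░░░░░▒▒▒▒▒▒▒▓▓▓┃       
   ┃       ░░░░░░░▒▒▒▒▒▒▒▓▓▓┃       


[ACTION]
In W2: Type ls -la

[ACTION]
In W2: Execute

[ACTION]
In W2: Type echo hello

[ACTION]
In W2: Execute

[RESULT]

                                    
━━━━━━━━━━━━━━━━━━━━━━━━━━━━━━━━┓   
 Terminal                       ┃   
────────────────────────────────┨   
$ ls -la                        ┃   
-rw-r--r--  1 bob group    27585┃   
-rw-r--r--  1 bob group    46901┃   
drwxr-xr-x  1 bob group    16549┃   
$ echo hello                    ┃   
hello                           ┃   
$ █                             ┃   
━━━━━━━━━━━━━━━━━━━━━━━━━━━━━━━━┛   
   ┃       ░░░░░░░▒▒▒▒▒▒▒▓▓▓┃       
   ┃       ░░░░░░░▒▒▒▒▒▒▒▓▓▓┃       
   ┃       ░░░░░░░▒▒▒▒▒▒▒▓▓▓┃━━━━━━━
   ┃       ░░░░░░░▒▒▒▒▒▒▒▓▓▓┃       
   ┃       ░░░░░░░▒▒▒▒▒▒▒▓▓▓┃───────
   ┃       ░░░░░░░▒▒▒▒▒▒▒▓▓▓┃       
   ┃       ░░░░░░░▒▒▒▒▒▒▒▓▓▓┃       
   ┃       ░░░░░░░▒▒▒▒▒▒▒▓▓▓┃       
   ┃       ░░░░░░░▒▒▒▒▒▒▒▓▓▓┃       


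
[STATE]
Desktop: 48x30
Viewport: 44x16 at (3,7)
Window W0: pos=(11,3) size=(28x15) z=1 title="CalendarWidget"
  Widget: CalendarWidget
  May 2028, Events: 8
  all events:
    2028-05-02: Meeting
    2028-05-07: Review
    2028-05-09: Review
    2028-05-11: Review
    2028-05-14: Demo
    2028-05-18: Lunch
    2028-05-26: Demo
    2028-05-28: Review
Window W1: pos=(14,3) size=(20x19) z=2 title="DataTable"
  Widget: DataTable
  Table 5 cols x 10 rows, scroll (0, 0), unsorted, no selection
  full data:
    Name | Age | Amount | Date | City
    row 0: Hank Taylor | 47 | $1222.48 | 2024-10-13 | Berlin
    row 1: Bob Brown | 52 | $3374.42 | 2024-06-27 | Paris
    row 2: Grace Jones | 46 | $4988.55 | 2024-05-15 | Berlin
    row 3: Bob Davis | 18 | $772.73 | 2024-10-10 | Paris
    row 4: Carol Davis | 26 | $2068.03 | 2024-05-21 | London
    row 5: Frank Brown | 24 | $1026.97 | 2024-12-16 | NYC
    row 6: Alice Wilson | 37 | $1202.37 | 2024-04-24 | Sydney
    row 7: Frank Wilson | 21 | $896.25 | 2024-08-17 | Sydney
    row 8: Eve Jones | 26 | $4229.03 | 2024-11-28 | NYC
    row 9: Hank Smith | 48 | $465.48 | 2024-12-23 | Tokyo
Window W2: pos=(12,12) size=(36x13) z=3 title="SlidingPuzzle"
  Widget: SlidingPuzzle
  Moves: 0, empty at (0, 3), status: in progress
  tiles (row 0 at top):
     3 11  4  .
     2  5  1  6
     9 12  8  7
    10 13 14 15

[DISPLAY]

        ┃Mo┃────────────┼───┼─┃    ┃        
        ┃ 1┃Hank Taylor │47 │$┃    ┃        
        ┃ 8┃Bob Brown   │52 │$┃*   ┃        
        ┃15┃Grace Jones │46 │$┃    ┃        
        ┃22┃Bob Davis   │18 │$┃    ┃        
        ┃┏━━━━━━━━━━━━━━━━━━━━━━━━━━━━━━━━━━
        ┃┃ SlidingPuzzle                    
        ┃┠──────────────────────────────────
        ┃┃┌────┬────┬────┬────┐             
        ┃┃│  3 │ 11 │  4 │    │             
        ┗┃├────┼────┼────┼────┤             
         ┃│  2 │  5 │  1 │  6 │             
         ┃├────┼────┼────┼────┤             
         ┃│  9 │ 12 │  8 │  7 │             
         ┃├────┼────┼────┼────┤             
         ┃│ 10 │ 13 │ 14 │ 15 │             


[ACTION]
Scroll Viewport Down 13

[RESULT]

        ┃┠──────────────────────────────────
        ┃┃┌────┬────┬────┬────┐             
        ┃┃│  3 │ 11 │  4 │    │             
        ┗┃├────┼────┼────┼────┤             
         ┃│  2 │  5 │  1 │  6 │             
         ┃├────┼────┼────┼────┤             
         ┃│  9 │ 12 │  8 │  7 │             
         ┃├────┼────┼────┼────┤             
         ┃│ 10 │ 13 │ 14 │ 15 │             
         ┃└────┴────┴────┴────┘             
         ┗━━━━━━━━━━━━━━━━━━━━━━━━━━━━━━━━━━
                                            
                                            
                                            
                                            
                                            


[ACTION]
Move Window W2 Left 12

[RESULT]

────────────────────────────────┨  ┃        
───┬────┬────┬────┐             ┃  ┃        
 3 │ 11 │  4 │    │             ┃  ┃        
───┼────┼────┼────┤             ┃━━┛        
 2 │  5 │  1 │  6 │             ┃           
───┼────┼────┼────┤             ┃           
 9 │ 12 │  8 │  7 │             ┃           
───┼────┼────┼────┤             ┃           
10 │ 13 │ 14 │ 15 │             ┃           
───┴────┴────┴────┘             ┃           
━━━━━━━━━━━━━━━━━━━━━━━━━━━━━━━━┛           
                                            
                                            
                                            
                                            
                                            


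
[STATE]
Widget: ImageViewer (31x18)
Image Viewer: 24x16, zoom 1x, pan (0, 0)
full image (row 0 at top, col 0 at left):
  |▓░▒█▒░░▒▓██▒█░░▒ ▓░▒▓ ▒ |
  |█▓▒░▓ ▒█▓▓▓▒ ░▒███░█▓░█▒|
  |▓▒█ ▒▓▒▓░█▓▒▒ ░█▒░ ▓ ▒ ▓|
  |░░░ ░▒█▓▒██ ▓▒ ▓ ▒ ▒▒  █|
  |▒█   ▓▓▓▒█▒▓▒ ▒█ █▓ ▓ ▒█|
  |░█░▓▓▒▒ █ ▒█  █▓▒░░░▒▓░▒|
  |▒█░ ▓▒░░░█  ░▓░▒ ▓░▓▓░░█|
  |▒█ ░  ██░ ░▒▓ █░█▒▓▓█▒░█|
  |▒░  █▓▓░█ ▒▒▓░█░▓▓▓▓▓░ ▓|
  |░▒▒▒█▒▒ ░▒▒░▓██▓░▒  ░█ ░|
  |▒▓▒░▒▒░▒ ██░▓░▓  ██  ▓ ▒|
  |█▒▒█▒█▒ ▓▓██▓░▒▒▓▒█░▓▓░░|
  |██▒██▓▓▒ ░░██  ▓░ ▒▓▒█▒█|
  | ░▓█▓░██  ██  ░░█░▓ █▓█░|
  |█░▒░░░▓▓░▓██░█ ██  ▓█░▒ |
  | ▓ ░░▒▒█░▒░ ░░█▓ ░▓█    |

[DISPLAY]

▓░▒█▒░░▒▓██▒█░░▒ ▓░▒▓ ▒        
█▓▒░▓ ▒█▓▓▓▒ ░▒███░█▓░█▒       
▓▒█ ▒▓▒▓░█▓▒▒ ░█▒░ ▓ ▒ ▓       
░░░ ░▒█▓▒██ ▓▒ ▓ ▒ ▒▒  █       
▒█   ▓▓▓▒█▒▓▒ ▒█ █▓ ▓ ▒█       
░█░▓▓▒▒ █ ▒█  █▓▒░░░▒▓░▒       
▒█░ ▓▒░░░█  ░▓░▒ ▓░▓▓░░█       
▒█ ░  ██░ ░▒▓ █░█▒▓▓█▒░█       
▒░  █▓▓░█ ▒▒▓░█░▓▓▓▓▓░ ▓       
░▒▒▒█▒▒ ░▒▒░▓██▓░▒  ░█ ░       
▒▓▒░▒▒░▒ ██░▓░▓  ██  ▓ ▒       
█▒▒█▒█▒ ▓▓██▓░▒▒▓▒█░▓▓░░       
██▒██▓▓▒ ░░██  ▓░ ▒▓▒█▒█       
 ░▓█▓░██  ██  ░░█░▓ █▓█░       
█░▒░░░▓▓░▓██░█ ██  ▓█░▒        
 ▓ ░░▒▒█░▒░ ░░█▓ ░▓█           
                               
                               


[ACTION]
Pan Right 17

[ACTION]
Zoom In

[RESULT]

▓████▒▒██░░░░▒▒  ▓▓░░▒▒▓▓  ▒▒  
▓████▒▒██░░░░▒▒  ▓▓░░▒▒▓▓  ▒▒  
▓▓▓▓▓▒▒  ░░▒▒██████░░██▓▓░░██▒▒
▓▓▓▓▓▒▒  ░░▒▒██████░░██▓▓░░██▒▒
░██▓▓▒▒▒▒  ░░██▒▒░░  ▓▓  ▒▒  ▓▓
░██▓▓▒▒▒▒  ░░██▒▒░░  ▓▓  ▒▒  ▓▓
▒████  ▓▓▒▒  ▓▓  ▒▒  ▒▒▒▒    ██
▒████  ▓▓▒▒  ▓▓  ▒▒  ▒▒▒▒    ██
▒██▒▒▓▓▒▒  ▒▒██  ██▓▓  ▓▓  ▒▒██
▒██▒▒▓▓▒▒  ▒▒██  ██▓▓  ▓▓  ▒▒██
█  ▒▒██    ██▓▓▒▒░░░░░░▒▒▓▓░░▒▒
█  ▒▒██    ██▓▓▒▒░░░░░░▒▒▓▓░░▒▒
░██    ░░▓▓░░▒▒  ▓▓░░▓▓▓▓░░░░██
░██    ░░▓▓░░▒▒  ▓▓░░▓▓▓▓░░░░██
░  ░░▒▒▓▓  ██░░██▒▒▓▓▓▓██▒▒░░██
░  ░░▒▒▓▓  ██░░██▒▒▓▓▓▓██▒▒░░██
█  ▒▒▒▒▓▓░░██░░▓▓▓▓▓▓▓▓▓▓░░  ▓▓
█  ▒▒▒▒▓▓░░██░░▓▓▓▓▓▓▓▓▓▓░░  ▓▓


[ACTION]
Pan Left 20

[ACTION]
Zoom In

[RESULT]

▓▓▓░░░▒▒▒███▒▒▒░░░░░░▒▒▒▓▓▓████
▓▓▓░░░▒▒▒███▒▒▒░░░░░░▒▒▒▓▓▓████
▓▓▓░░░▒▒▒███▒▒▒░░░░░░▒▒▒▓▓▓████
███▓▓▓▒▒▒░░░▓▓▓   ▒▒▒███▓▓▓▓▓▓▓
███▓▓▓▒▒▒░░░▓▓▓   ▒▒▒███▓▓▓▓▓▓▓
███▓▓▓▒▒▒░░░▓▓▓   ▒▒▒███▓▓▓▓▓▓▓
▓▓▓▒▒▒███   ▒▒▒▓▓▓▒▒▒▓▓▓░░░███▓
▓▓▓▒▒▒███   ▒▒▒▓▓▓▒▒▒▓▓▓░░░███▓
▓▓▓▒▒▒███   ▒▒▒▓▓▓▒▒▒▓▓▓░░░███▓
░░░░░░░░░   ░░░▒▒▒███▓▓▓▒▒▒████
░░░░░░░░░   ░░░▒▒▒███▓▓▓▒▒▒████
░░░░░░░░░   ░░░▒▒▒███▓▓▓▒▒▒████
▒▒▒███         ▓▓▓▓▓▓▓▓▓▒▒▒███▒
▒▒▒███         ▓▓▓▓▓▓▓▓▓▒▒▒███▒
▒▒▒███         ▓▓▓▓▓▓▓▓▓▒▒▒███▒
░░░███░░░▓▓▓▓▓▓▒▒▒▒▒▒   ███   ▒
░░░███░░░▓▓▓▓▓▓▒▒▒▒▒▒   ███   ▒
░░░███░░░▓▓▓▓▓▓▒▒▒▒▒▒   ███   ▒


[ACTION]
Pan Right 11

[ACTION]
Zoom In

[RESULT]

▒████▒▒▒▒░░░░░░░░▒▒▒▒▓▓▓▓██████
▒████▒▒▒▒░░░░░░░░▒▒▒▒▓▓▓▓██████
▒████▒▒▒▒░░░░░░░░▒▒▒▒▓▓▓▓██████
▒████▒▒▒▒░░░░░░░░▒▒▒▒▓▓▓▓██████
▒░░░░▓▓▓▓    ▒▒▒▒████▓▓▓▓▓▓▓▓▓▓
▒░░░░▓▓▓▓    ▒▒▒▒████▓▓▓▓▓▓▓▓▓▓
▒░░░░▓▓▓▓    ▒▒▒▒████▓▓▓▓▓▓▓▓▓▓
▒░░░░▓▓▓▓    ▒▒▒▒████▓▓▓▓▓▓▓▓▓▓
█    ▒▒▒▒▓▓▓▓▒▒▒▒▓▓▓▓░░░░████▓▓
█    ▒▒▒▒▓▓▓▓▒▒▒▒▓▓▓▓░░░░████▓▓
█    ▒▒▒▒▓▓▓▓▒▒▒▒▓▓▓▓░░░░████▓▓
█    ▒▒▒▒▓▓▓▓▒▒▒▒▓▓▓▓░░░░████▓▓
░    ░░░░▒▒▒▒████▓▓▓▓▒▒▒▒██████
░    ░░░░▒▒▒▒████▓▓▓▓▒▒▒▒██████
░    ░░░░▒▒▒▒████▓▓▓▓▒▒▒▒██████
░    ░░░░▒▒▒▒████▓▓▓▓▒▒▒▒██████
         ▓▓▓▓▓▓▓▓▓▓▓▓▒▒▒▒████▒▒
         ▓▓▓▓▓▓▓▓▓▓▓▓▒▒▒▒████▒▒


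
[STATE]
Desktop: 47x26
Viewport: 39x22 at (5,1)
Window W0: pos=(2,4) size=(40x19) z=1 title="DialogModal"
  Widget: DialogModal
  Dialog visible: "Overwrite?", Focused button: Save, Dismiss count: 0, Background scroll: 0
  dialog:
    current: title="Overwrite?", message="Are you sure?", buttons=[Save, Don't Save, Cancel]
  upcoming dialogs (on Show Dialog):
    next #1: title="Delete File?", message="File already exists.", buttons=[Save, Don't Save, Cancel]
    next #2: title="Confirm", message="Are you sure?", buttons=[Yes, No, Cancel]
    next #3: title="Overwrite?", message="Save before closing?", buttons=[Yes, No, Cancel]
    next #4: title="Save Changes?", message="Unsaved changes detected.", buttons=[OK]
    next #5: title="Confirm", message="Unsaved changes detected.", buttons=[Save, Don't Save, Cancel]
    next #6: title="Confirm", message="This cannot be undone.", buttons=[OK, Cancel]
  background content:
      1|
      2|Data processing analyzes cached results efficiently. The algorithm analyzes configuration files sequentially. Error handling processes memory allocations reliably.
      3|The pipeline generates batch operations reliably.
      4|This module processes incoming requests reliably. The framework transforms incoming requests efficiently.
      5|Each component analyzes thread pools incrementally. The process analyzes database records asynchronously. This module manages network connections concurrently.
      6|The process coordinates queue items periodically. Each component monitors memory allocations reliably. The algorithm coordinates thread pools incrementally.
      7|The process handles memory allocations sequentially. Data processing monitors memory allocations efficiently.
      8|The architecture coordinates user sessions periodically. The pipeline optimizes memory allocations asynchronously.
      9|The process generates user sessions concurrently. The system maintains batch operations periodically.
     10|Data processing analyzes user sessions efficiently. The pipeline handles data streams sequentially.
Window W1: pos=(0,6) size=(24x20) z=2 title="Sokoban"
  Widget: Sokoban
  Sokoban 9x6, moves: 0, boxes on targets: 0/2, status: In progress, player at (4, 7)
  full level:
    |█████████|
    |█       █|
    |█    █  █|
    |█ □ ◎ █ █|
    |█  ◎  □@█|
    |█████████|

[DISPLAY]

                                       
                                       
                                       
━━━━━━━━━━━━━━━━━━━━━━━━━━━━━━━━━━━━┓  
ialogModal                          ┃  
━━━━━━━━━━━━━━━━━━┓─────────────────┨  
oban              ┃                 ┃  
──────────────────┨zes cached result┃  
█████             ┃s batch operation┃  
    █             ┃ incoming request┃  
 █  █             ┃es thread pools i┃  
◎ █ █             ┃─────────────┐ pe┃  
  □@█             ┃te?          │ons┃  
█████             ┃ure?         │ess┃  
s: 0  0/2         ┃ve   Cancel  │ co┃  
                  ┃─────────────┘ons┃  
                  ┃                 ┃  
                  ┃                 ┃  
                  ┃                 ┃  
                  ┃                 ┃  
                  ┃                 ┃  
                  ┃━━━━━━━━━━━━━━━━━┛  


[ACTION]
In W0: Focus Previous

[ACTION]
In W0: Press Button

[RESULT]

                                       
                                       
                                       
━━━━━━━━━━━━━━━━━━━━━━━━━━━━━━━━━━━━┓  
ialogModal                          ┃  
━━━━━━━━━━━━━━━━━━┓─────────────────┨  
oban              ┃                 ┃  
──────────────────┨zes cached result┃  
█████             ┃s batch operation┃  
    █             ┃ incoming request┃  
 █  █             ┃es thread pools i┃  
◎ █ █             ┃es queue items pe┃  
  □@█             ┃emory allocations┃  
█████             ┃dinates user sess┃  
s: 0  0/2         ┃ user sessions co┃  
                  ┃zes user sessions┃  
                  ┃                 ┃  
                  ┃                 ┃  
                  ┃                 ┃  
                  ┃                 ┃  
                  ┃                 ┃  
                  ┃━━━━━━━━━━━━━━━━━┛  


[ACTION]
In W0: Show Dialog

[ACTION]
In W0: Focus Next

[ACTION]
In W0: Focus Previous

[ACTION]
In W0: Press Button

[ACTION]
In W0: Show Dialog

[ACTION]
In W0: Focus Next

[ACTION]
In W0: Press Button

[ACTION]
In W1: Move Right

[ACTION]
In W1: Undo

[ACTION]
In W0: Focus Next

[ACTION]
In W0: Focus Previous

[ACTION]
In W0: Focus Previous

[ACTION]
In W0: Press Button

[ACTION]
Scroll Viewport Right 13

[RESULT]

                                       
                                       
                                       
━━━━━━━━━━━━━━━━━━━━━━━━━━━━━━━━━┓     
ogModal                          ┃     
━━━━━━━━━━━━━━━┓─────────────────┨     
n              ┃                 ┃     
───────────────┨zes cached result┃     
██             ┃s batch operation┃     
 █             ┃ incoming request┃     
 █             ┃es thread pools i┃     
 █             ┃es queue items pe┃     
@█             ┃emory allocations┃     
██             ┃dinates user sess┃     
0  0/2         ┃ user sessions co┃     
               ┃zes user sessions┃     
               ┃                 ┃     
               ┃                 ┃     
               ┃                 ┃     
               ┃                 ┃     
               ┃                 ┃     
               ┃━━━━━━━━━━━━━━━━━┛     


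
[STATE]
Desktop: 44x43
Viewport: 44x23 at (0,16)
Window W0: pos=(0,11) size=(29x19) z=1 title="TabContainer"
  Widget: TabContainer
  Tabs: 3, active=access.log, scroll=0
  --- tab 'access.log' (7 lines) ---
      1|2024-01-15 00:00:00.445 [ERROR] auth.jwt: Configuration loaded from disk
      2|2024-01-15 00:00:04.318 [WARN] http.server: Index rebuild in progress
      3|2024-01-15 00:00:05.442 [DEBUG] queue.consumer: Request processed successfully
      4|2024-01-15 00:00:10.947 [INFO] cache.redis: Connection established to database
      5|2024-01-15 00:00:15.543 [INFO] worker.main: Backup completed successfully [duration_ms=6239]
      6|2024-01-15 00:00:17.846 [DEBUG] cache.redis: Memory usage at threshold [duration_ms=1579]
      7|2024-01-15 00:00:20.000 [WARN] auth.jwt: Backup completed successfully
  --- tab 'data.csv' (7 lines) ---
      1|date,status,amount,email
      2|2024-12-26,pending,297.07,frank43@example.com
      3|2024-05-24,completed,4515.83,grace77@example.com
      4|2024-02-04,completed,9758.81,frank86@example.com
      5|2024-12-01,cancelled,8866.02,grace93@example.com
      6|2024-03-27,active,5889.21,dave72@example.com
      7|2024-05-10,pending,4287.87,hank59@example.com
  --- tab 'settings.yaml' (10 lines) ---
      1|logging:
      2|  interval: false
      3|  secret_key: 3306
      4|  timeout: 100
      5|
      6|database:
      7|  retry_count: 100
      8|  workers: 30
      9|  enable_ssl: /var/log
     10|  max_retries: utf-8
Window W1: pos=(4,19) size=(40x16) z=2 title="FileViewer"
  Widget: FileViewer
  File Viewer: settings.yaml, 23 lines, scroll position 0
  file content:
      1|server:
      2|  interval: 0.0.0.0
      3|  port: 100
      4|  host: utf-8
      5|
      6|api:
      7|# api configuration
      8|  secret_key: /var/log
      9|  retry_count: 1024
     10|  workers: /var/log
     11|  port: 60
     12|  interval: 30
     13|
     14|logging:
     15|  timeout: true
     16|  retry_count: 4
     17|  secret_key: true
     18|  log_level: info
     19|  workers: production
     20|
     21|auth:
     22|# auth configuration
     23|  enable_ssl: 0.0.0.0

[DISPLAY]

┃2024-01-15 00:00:00.445 [ER┃               
┃2024-01-15 00:00:04.318 [WA┃               
┃2024-01-15 00:00:05.442 [DE┃               
┃202┏━━━━━━━━━━━━━━━━━━━━━━━━━━━━━━━━━━━━━━┓
┃202┃ FileViewer                           ┃
┃202┠──────────────────────────────────────┨
┃202┃server:                              ▲┃
┃   ┃  interval: 0.0.0.0                  █┃
┃   ┃  port: 100                          ░┃
┃   ┃  host: utf-8                        ░┃
┃   ┃                                     ░┃
┃   ┃api:                                 ░┃
┃   ┃# api configuration                  ░┃
┗━━━┃  secret_key: /var/log               ░┃
    ┃  retry_count: 1024                  ░┃
    ┃  workers: /var/log                  ░┃
    ┃  port: 60                           ░┃
    ┃  interval: 30                       ▼┃
    ┗━━━━━━━━━━━━━━━━━━━━━━━━━━━━━━━━━━━━━━┛
                                            
                                            
                                            
                                            


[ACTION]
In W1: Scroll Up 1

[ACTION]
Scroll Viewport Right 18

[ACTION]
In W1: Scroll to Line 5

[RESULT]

┃2024-01-15 00:00:00.445 [ER┃               
┃2024-01-15 00:00:04.318 [WA┃               
┃2024-01-15 00:00:05.442 [DE┃               
┃202┏━━━━━━━━━━━━━━━━━━━━━━━━━━━━━━━━━━━━━━┓
┃202┃ FileViewer                           ┃
┃202┠──────────────────────────────────────┨
┃202┃                                     ▲┃
┃   ┃api:                                 ░┃
┃   ┃# api configuration                  ░┃
┃   ┃  secret_key: /var/log               ░┃
┃   ┃  retry_count: 1024                  █┃
┃   ┃  workers: /var/log                  ░┃
┃   ┃  port: 60                           ░┃
┗━━━┃  interval: 30                       ░┃
    ┃                                     ░┃
    ┃logging:                             ░┃
    ┃  timeout: true                      ░┃
    ┃  retry_count: 4                     ▼┃
    ┗━━━━━━━━━━━━━━━━━━━━━━━━━━━━━━━━━━━━━━┛
                                            
                                            
                                            
                                            


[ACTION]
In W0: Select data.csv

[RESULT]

┃date,status,amount,email   ┃               
┃2024-12-26,pending,297.07,f┃               
┃2024-05-24,completed,4515.8┃               
┃202┏━━━━━━━━━━━━━━━━━━━━━━━━━━━━━━━━━━━━━━┓
┃202┃ FileViewer                           ┃
┃202┠──────────────────────────────────────┨
┃202┃                                     ▲┃
┃   ┃api:                                 ░┃
┃   ┃# api configuration                  ░┃
┃   ┃  secret_key: /var/log               ░┃
┃   ┃  retry_count: 1024                  █┃
┃   ┃  workers: /var/log                  ░┃
┃   ┃  port: 60                           ░┃
┗━━━┃  interval: 30                       ░┃
    ┃                                     ░┃
    ┃logging:                             ░┃
    ┃  timeout: true                      ░┃
    ┃  retry_count: 4                     ▼┃
    ┗━━━━━━━━━━━━━━━━━━━━━━━━━━━━━━━━━━━━━━┛
                                            
                                            
                                            
                                            
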